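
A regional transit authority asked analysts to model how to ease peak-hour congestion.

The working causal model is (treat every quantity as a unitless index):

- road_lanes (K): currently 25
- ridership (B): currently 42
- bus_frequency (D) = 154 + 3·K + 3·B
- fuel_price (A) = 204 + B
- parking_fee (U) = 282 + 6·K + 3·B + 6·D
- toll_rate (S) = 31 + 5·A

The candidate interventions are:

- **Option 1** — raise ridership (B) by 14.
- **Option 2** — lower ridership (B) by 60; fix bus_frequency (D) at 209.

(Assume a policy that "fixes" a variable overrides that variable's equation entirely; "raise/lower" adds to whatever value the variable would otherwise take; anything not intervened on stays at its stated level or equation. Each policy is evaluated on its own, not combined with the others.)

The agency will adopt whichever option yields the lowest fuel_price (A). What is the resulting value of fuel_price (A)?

Option 1 (B + 14):
  B = 42 + 14 = 56
  A = 204 + 56 = 260
Option 2 (B − 60, D := 209):
  B = 42 − 60 = -18
  A = 204 + (-18) = 186
Comparing — Option 1: A=260, Option 2: A=186. Lowest is 186 (Option 2).

186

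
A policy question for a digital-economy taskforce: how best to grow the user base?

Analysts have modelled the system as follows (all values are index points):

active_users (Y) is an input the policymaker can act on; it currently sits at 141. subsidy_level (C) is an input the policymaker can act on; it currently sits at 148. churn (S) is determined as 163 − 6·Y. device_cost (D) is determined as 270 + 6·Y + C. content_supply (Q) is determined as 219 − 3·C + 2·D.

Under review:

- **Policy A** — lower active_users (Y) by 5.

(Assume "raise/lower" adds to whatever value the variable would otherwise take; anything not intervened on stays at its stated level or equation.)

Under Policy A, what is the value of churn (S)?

Policy A (Y − 5):
  Y = 141 − 5 = 136
  S = 163 − 6·136 = -653

-653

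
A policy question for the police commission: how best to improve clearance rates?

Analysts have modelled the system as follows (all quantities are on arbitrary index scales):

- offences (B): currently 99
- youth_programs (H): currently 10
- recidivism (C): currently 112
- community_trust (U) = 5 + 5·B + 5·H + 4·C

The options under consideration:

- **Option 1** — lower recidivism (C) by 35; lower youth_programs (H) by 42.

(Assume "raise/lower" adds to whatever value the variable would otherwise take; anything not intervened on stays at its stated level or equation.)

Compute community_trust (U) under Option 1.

648

Option 1 (C − 35, H − 42):
  B = 99
  H = 10 − 42 = -32
  C = 112 − 35 = 77
  U = 5 + 5·99 + 5·(-32) + 4·77 = 648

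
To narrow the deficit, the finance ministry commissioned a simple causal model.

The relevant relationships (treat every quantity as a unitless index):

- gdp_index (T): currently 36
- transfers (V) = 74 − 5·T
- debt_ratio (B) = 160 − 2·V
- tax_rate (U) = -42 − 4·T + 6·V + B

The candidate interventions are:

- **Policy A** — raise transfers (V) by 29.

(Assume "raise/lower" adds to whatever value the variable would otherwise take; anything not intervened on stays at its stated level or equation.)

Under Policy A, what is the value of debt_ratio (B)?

Policy A (V + 29):
  T = 36
  V = 74 − 5·36 (+29 from intervention) = -77
  B = 160 − 2·(-77) = 314

314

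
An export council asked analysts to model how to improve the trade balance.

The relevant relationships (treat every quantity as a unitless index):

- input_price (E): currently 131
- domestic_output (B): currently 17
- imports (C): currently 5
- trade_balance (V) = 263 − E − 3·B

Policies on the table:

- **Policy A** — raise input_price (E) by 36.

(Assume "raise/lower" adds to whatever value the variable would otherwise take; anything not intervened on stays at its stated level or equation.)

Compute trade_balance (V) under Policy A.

45

Policy A (E + 36):
  E = 131 + 36 = 167
  B = 17
  V = 263 − 167 − 3·17 = 45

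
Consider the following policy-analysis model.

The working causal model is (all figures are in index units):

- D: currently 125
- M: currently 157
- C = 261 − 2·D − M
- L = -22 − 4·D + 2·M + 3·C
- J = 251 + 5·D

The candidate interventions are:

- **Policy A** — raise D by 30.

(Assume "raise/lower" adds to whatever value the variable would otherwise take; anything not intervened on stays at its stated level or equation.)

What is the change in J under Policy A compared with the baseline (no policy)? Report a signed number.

150

Baseline:
  D = 125
  J = 251 + 5·125 = 876
Policy A (D + 30):
  D = 125 + 30 = 155
  J = 251 + 5·155 = 1026
Change in J: 1026 − 876 = 150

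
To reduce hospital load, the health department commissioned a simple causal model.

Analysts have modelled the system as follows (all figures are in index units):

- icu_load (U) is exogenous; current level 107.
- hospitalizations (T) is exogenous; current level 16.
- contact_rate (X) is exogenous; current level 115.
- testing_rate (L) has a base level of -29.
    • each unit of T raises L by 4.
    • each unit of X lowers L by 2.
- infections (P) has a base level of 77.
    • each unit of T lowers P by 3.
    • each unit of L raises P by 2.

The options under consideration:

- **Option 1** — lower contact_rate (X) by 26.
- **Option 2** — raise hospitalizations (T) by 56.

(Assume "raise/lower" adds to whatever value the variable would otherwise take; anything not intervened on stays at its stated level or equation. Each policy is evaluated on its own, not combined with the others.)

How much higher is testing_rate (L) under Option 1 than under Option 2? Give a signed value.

-172

Option 1 (X − 26):
  T = 16
  X = 115 − 26 = 89
  L = -29 + 4·16 − 2·89 = -143
Option 2 (T + 56):
  T = 16 + 56 = 72
  X = 115
  L = -29 + 4·72 − 2·115 = 29
L: -143 − 29 = -172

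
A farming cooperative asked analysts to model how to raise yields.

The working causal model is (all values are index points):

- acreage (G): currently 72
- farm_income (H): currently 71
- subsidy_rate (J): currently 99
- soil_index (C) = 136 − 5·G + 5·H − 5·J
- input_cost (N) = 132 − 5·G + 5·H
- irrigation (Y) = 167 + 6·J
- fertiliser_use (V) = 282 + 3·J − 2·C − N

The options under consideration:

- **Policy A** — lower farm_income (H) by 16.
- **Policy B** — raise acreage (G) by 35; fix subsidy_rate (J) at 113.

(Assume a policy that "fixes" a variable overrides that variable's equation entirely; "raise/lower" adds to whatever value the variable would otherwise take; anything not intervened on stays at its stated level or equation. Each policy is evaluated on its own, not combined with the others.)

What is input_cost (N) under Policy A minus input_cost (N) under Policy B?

Policy A (H − 16):
  G = 72
  H = 71 − 16 = 55
  N = 132 − 5·72 + 5·55 = 47
Policy B (G + 35, J := 113):
  G = 72 + 35 = 107
  H = 71
  N = 132 − 5·107 + 5·71 = -48
N: 47 − (-48) = 95

95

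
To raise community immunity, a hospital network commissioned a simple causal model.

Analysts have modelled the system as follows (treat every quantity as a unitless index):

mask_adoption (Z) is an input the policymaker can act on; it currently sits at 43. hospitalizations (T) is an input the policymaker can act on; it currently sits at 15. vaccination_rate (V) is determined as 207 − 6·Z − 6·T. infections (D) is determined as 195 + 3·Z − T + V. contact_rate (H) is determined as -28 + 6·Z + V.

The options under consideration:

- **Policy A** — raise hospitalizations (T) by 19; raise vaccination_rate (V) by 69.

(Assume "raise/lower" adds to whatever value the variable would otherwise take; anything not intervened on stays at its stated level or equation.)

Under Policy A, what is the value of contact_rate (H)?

44

Policy A (T + 19, V + 69):
  Z = 43
  T = 15 + 19 = 34
  V = 207 − 6·43 − 6·34 (+69 from intervention) = -186
  H = -28 + 6·43 + (-186) = 44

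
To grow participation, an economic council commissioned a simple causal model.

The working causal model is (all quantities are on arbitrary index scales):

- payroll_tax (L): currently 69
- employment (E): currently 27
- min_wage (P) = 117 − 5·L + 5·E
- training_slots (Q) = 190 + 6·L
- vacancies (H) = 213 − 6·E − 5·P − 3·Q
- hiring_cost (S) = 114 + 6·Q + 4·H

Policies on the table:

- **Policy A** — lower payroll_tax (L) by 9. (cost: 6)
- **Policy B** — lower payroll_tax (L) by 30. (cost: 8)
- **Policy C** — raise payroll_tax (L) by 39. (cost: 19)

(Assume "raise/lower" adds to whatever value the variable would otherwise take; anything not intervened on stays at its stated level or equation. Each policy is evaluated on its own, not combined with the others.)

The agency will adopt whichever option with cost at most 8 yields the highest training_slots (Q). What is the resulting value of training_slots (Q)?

550

Policy A (L − 9):
  L = 69 − 9 = 60
  Q = 190 + 6·60 = 550
Policy B (L − 30):
  L = 69 − 30 = 39
  Q = 190 + 6·39 = 424
Comparing — Policy A: Q=550, Policy B: Q=424. Highest is 550 (Policy A).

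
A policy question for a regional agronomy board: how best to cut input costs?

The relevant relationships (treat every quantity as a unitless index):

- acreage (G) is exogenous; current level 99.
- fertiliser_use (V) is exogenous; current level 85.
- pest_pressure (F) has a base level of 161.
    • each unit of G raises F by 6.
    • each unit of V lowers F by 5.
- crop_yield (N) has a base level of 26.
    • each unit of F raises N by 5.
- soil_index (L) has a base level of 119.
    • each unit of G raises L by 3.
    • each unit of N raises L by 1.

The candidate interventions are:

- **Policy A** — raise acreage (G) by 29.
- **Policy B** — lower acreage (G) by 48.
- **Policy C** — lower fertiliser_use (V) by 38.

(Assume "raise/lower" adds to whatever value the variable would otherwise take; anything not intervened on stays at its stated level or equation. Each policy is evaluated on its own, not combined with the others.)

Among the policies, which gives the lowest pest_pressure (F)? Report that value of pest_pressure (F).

42

Policy A (G + 29):
  G = 99 + 29 = 128
  V = 85
  F = 161 + 6·128 − 5·85 = 504
Policy B (G − 48):
  G = 99 − 48 = 51
  V = 85
  F = 161 + 6·51 − 5·85 = 42
Policy C (V − 38):
  G = 99
  V = 85 − 38 = 47
  F = 161 + 6·99 − 5·47 = 520
Comparing — Policy A: F=504, Policy B: F=42, Policy C: F=520. Lowest is 42 (Policy B).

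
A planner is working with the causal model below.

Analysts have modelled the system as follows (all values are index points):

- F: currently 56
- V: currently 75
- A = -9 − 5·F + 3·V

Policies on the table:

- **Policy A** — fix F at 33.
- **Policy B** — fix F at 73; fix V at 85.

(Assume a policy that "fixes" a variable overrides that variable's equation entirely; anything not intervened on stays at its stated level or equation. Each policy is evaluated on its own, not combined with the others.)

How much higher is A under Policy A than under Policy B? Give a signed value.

Policy A (F := 33):
  F = 33
  V = 75
  A = -9 − 5·33 + 3·75 = 51
Policy B (F := 73, V := 85):
  F = 73
  V = 85
  A = -9 − 5·73 + 3·85 = -119
A: 51 − (-119) = 170

170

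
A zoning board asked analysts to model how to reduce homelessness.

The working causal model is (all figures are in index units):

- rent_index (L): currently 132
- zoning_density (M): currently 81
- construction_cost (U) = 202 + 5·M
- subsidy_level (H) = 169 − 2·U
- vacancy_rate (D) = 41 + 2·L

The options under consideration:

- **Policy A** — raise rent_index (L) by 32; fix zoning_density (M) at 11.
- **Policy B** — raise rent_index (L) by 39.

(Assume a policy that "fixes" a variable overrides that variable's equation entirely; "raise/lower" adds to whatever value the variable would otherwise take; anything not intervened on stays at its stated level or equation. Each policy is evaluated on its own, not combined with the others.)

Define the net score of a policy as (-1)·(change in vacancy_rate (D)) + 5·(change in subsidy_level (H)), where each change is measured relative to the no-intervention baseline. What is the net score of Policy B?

-78

Baseline:
  L = 132
  M = 81
  U = 202 + 5·81 = 607
  H = 169 − 2·607 = -1045
  D = 41 + 2·132 = 305
Policy B (L + 39):
  L = 132 + 39 = 171
  M = 81
  U = 202 + 5·81 = 607
  H = 169 − 2·607 = -1045
  D = 41 + 2·171 = 383
ΔD = 383 − 305 = 78; ΔH = -1045 − (-1045) = 0
Score = (-1)·78 + 5·0 = -78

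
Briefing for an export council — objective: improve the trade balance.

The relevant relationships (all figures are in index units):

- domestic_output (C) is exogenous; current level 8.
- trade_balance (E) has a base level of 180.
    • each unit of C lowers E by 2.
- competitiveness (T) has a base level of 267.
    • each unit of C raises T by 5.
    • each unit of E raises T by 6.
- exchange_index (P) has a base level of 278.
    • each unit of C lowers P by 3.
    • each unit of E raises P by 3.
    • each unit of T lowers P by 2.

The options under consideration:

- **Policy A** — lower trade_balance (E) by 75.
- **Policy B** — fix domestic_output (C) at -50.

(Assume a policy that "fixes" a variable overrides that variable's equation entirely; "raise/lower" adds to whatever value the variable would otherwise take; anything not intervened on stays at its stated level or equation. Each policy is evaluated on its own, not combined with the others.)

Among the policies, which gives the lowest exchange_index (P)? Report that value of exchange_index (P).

-2126

Policy A (E − 75):
  C = 8
  E = 180 − 2·8 (−75 from intervention) = 89
  T = 267 + 5·8 + 6·89 = 841
  P = 278 − 3·8 + 3·89 − 2·841 = -1161
Policy B (C := -50):
  C = -50
  E = 180 − 2·(-50) = 280
  T = 267 + 5·(-50) + 6·280 = 1697
  P = 278 − 3·(-50) + 3·280 − 2·1697 = -2126
Comparing — Policy A: P=-1161, Policy B: P=-2126. Lowest is -2126 (Policy B).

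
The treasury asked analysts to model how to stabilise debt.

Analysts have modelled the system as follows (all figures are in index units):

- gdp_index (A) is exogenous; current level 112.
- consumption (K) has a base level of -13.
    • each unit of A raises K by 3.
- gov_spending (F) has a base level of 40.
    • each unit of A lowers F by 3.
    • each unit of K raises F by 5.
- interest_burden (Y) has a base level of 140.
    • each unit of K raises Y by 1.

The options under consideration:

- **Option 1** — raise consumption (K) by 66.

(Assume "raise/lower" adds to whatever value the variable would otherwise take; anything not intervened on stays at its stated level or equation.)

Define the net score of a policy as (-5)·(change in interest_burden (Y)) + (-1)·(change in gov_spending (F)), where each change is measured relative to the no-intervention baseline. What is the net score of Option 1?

Baseline:
  A = 112
  K = -13 + 3·112 = 323
  F = 40 − 3·112 + 5·323 = 1319
  Y = 140 + 323 = 463
Option 1 (K + 66):
  A = 112
  K = -13 + 3·112 (+66 from intervention) = 389
  F = 40 − 3·112 + 5·389 = 1649
  Y = 140 + 389 = 529
ΔY = 529 − 463 = 66; ΔF = 1649 − 1319 = 330
Score = (-5)·66 + (-1)·330 = -660

-660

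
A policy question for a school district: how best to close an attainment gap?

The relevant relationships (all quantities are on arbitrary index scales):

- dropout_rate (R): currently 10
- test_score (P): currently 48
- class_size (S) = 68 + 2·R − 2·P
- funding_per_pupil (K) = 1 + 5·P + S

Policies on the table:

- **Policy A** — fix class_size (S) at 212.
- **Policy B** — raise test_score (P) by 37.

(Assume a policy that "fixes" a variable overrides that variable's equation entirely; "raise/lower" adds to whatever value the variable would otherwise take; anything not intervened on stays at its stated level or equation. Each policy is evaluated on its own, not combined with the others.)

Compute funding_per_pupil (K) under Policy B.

Policy B (P + 37):
  R = 10
  P = 48 + 37 = 85
  S = 68 + 2·10 − 2·85 = -82
  K = 1 + 5·85 + (-82) = 344

344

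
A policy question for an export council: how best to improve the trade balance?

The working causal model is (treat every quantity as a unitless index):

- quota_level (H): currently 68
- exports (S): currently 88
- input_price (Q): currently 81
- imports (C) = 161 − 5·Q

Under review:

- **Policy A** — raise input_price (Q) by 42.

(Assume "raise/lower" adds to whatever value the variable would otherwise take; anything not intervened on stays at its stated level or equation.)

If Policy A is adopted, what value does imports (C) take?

-454

Policy A (Q + 42):
  Q = 81 + 42 = 123
  C = 161 − 5·123 = -454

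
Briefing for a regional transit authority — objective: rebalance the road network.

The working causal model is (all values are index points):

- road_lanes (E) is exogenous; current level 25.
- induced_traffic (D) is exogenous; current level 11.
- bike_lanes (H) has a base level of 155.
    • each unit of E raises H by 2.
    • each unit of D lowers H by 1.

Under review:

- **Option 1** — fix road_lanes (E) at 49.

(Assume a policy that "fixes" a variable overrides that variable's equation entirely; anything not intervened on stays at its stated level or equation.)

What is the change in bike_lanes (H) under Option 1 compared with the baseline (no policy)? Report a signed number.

48

Baseline:
  E = 25
  D = 11
  H = 155 + 2·25 − 11 = 194
Option 1 (E := 49):
  E = 49
  D = 11
  H = 155 + 2·49 − 11 = 242
Change in H: 242 − 194 = 48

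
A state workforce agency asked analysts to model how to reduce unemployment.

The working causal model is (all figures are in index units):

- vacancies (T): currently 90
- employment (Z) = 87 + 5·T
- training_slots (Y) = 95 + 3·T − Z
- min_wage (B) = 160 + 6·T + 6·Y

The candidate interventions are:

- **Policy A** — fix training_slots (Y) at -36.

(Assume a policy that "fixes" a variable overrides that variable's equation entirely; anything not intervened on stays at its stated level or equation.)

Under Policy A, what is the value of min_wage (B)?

484

Policy A (Y := -36):
  T = 90
  Z = 87 + 5·90 = 537
  Y = -36
  B = 160 + 6·90 + 6·(-36) = 484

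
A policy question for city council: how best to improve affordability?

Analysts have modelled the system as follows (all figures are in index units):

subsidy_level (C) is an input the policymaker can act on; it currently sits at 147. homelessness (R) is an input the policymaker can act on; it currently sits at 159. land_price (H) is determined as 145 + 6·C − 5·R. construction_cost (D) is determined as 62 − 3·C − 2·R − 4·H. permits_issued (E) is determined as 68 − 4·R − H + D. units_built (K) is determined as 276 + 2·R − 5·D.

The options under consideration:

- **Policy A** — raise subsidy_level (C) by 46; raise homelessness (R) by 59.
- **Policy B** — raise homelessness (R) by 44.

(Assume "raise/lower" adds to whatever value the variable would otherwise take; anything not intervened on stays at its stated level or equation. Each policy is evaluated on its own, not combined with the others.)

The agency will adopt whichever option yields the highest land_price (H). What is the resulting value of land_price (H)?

213

Policy A (C + 46, R + 59):
  C = 147 + 46 = 193
  R = 159 + 59 = 218
  H = 145 + 6·193 − 5·218 = 213
Policy B (R + 44):
  C = 147
  R = 159 + 44 = 203
  H = 145 + 6·147 − 5·203 = 12
Comparing — Policy A: H=213, Policy B: H=12. Highest is 213 (Policy A).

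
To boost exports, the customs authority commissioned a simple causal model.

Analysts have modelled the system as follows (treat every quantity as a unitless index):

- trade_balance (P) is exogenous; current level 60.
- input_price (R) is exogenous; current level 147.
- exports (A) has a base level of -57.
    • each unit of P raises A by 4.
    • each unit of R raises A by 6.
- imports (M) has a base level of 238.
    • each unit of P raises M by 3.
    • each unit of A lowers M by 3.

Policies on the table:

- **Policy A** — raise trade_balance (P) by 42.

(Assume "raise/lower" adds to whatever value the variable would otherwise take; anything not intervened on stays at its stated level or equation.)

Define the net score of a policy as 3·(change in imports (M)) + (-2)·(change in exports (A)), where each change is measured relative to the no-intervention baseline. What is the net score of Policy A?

Baseline:
  P = 60
  R = 147
  A = -57 + 4·60 + 6·147 = 1065
  M = 238 + 3·60 − 3·1065 = -2777
Policy A (P + 42):
  P = 60 + 42 = 102
  R = 147
  A = -57 + 4·102 + 6·147 = 1233
  M = 238 + 3·102 − 3·1233 = -3155
ΔM = -3155 − (-2777) = -378; ΔA = 1233 − 1065 = 168
Score = 3·(-378) + (-2)·168 = -1470

-1470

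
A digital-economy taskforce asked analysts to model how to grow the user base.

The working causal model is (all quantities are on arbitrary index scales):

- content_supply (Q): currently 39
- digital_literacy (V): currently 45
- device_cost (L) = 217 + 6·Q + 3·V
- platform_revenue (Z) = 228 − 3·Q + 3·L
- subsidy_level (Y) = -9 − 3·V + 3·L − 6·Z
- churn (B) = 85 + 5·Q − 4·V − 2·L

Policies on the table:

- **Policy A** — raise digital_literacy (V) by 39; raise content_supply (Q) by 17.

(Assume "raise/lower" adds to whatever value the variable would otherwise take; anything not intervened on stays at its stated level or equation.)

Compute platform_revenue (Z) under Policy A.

2475

Policy A (V + 39, Q + 17):
  Q = 39 + 17 = 56
  V = 45 + 39 = 84
  L = 217 + 6·56 + 3·84 = 805
  Z = 228 − 3·56 + 3·805 = 2475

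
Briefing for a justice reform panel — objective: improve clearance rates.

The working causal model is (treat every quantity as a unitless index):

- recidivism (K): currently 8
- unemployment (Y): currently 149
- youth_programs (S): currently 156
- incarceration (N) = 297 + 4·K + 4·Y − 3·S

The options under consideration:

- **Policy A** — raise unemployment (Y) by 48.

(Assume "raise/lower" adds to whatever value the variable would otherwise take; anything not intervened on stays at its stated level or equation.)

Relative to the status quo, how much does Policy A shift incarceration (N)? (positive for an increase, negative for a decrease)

192

Baseline:
  K = 8
  Y = 149
  S = 156
  N = 297 + 4·8 + 4·149 − 3·156 = 457
Policy A (Y + 48):
  K = 8
  Y = 149 + 48 = 197
  S = 156
  N = 297 + 4·8 + 4·197 − 3·156 = 649
Change in N: 649 − 457 = 192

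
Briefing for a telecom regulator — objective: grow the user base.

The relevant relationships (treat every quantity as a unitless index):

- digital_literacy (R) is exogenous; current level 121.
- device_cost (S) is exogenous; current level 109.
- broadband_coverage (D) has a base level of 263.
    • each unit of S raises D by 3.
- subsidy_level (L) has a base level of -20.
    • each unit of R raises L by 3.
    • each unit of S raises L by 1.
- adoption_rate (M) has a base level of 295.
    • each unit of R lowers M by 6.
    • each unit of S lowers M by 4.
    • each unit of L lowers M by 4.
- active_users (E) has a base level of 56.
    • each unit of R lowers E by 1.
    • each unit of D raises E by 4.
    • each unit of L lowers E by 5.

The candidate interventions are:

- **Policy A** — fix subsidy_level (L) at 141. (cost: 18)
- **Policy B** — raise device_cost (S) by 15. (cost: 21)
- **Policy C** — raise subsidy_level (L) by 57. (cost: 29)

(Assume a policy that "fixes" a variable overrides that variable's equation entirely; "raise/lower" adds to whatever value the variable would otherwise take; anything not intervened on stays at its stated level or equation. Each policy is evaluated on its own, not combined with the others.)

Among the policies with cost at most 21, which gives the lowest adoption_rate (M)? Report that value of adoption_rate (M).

-2795

Policy A (L := 141):
  R = 121
  S = 109
  L = 141
  M = 295 − 6·121 − 4·109 − 4·141 = -1431
Policy B (S + 15):
  R = 121
  S = 109 + 15 = 124
  L = -20 + 3·121 + 124 = 467
  M = 295 − 6·121 − 4·124 − 4·467 = -2795
Comparing — Policy A: M=-1431, Policy B: M=-2795. Lowest is -2795 (Policy B).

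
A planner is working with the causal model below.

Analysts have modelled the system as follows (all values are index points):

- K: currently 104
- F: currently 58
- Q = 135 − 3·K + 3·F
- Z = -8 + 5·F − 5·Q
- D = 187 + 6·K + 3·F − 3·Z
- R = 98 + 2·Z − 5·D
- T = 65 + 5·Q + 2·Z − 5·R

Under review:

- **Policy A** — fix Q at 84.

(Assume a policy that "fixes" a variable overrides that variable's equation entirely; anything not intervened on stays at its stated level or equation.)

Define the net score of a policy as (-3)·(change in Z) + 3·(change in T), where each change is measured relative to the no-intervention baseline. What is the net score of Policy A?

Baseline:
  K = 104
  F = 58
  Q = 135 − 3·104 + 3·58 = -3
  Z = -8 + 5·58 − 5·(-3) = 297
  D = 187 + 6·104 + 3·58 − 3·297 = 94
  R = 98 + 2·297 − 5·94 = 222
  T = 65 + 5·(-3) + 2·297 − 5·222 = -466
Policy A (Q := 84):
  K = 104
  F = 58
  Q = 84
  Z = -8 + 5·58 − 5·84 = -138
  D = 187 + 6·104 + 3·58 − 3·(-138) = 1399
  R = 98 + 2·(-138) − 5·1399 = -7173
  T = 65 + 5·84 + 2·(-138) − 5·(-7173) = 36074
ΔZ = -138 − 297 = -435; ΔT = 36074 − (-466) = 36540
Score = (-3)·(-435) + 3·36540 = 110925

110925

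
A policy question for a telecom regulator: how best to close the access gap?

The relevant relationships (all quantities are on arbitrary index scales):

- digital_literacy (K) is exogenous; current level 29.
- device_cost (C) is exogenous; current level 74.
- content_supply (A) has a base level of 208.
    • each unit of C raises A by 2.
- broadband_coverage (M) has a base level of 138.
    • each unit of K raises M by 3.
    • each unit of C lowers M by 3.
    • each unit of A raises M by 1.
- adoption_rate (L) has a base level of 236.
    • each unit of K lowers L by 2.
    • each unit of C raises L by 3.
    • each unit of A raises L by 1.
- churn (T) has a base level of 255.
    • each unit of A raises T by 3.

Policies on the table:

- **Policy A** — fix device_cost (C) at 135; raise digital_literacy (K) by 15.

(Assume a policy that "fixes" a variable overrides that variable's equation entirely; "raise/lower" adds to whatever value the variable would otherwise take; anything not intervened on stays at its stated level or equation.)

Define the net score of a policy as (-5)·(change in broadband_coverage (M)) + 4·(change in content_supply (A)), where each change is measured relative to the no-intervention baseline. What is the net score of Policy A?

568

Baseline:
  K = 29
  C = 74
  A = 208 + 2·74 = 356
  M = 138 + 3·29 − 3·74 + 356 = 359
Policy A (C := 135, K + 15):
  K = 29 + 15 = 44
  C = 135
  A = 208 + 2·135 = 478
  M = 138 + 3·44 − 3·135 + 478 = 343
ΔM = 343 − 359 = -16; ΔA = 478 − 356 = 122
Score = (-5)·(-16) + 4·122 = 568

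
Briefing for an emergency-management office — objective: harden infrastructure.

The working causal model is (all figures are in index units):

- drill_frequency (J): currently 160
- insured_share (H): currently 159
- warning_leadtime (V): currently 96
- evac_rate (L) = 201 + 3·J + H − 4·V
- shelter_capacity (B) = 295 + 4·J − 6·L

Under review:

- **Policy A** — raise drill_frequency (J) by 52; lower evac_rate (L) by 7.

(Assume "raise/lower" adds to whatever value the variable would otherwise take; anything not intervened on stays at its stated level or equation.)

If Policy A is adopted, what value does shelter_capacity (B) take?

-2487

Policy A (J + 52, L − 7):
  J = 160 + 52 = 212
  H = 159
  V = 96
  L = 201 + 3·212 + 159 − 4·96 (−7 from intervention) = 605
  B = 295 + 4·212 − 6·605 = -2487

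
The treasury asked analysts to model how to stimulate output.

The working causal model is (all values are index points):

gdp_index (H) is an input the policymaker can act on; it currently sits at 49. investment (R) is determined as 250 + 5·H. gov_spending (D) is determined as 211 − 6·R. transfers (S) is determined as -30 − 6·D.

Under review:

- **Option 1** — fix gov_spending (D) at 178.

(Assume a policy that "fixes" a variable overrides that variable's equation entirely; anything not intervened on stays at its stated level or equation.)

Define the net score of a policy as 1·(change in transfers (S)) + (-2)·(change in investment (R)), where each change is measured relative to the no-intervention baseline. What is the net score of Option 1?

-17622

Baseline:
  H = 49
  R = 250 + 5·49 = 495
  D = 211 − 6·495 = -2759
  S = -30 − 6·(-2759) = 16524
Option 1 (D := 178):
  H = 49
  R = 250 + 5·49 = 495
  D = 178
  S = -30 − 6·178 = -1098
ΔS = -1098 − 16524 = -17622; ΔR = 495 − 495 = 0
Score = 1·(-17622) + (-2)·0 = -17622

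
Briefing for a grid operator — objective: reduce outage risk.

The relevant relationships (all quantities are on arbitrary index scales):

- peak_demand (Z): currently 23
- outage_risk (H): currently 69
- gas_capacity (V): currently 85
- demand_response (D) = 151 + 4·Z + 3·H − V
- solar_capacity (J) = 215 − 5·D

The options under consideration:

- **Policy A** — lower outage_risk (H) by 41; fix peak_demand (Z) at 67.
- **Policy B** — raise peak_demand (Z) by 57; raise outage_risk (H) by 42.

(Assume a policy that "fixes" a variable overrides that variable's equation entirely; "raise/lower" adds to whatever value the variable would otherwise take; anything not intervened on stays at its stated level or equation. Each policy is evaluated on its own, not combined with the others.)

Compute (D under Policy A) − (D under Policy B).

-301

Policy A (H − 41, Z := 67):
  Z = 67
  H = 69 − 41 = 28
  V = 85
  D = 151 + 4·67 + 3·28 − 85 = 418
Policy B (Z + 57, H + 42):
  Z = 23 + 57 = 80
  H = 69 + 42 = 111
  V = 85
  D = 151 + 4·80 + 3·111 − 85 = 719
D: 418 − 719 = -301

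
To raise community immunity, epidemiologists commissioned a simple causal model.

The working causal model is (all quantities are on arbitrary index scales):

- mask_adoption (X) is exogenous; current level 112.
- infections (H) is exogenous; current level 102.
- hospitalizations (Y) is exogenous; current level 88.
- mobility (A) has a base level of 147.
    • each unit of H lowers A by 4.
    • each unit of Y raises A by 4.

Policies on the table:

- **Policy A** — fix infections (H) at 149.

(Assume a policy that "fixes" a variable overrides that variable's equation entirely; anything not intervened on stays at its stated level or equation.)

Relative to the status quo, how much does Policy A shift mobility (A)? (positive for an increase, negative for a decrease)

Baseline:
  H = 102
  Y = 88
  A = 147 − 4·102 + 4·88 = 91
Policy A (H := 149):
  H = 149
  Y = 88
  A = 147 − 4·149 + 4·88 = -97
Change in A: -97 − 91 = -188

-188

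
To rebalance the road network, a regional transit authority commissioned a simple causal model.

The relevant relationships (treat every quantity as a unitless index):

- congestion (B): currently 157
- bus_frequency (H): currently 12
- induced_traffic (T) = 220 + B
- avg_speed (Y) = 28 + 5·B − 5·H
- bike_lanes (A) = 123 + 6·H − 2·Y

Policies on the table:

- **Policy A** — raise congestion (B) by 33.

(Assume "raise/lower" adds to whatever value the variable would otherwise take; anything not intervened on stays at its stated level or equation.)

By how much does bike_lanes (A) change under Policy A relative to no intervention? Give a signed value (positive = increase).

Baseline:
  B = 157
  H = 12
  Y = 28 + 5·157 − 5·12 = 753
  A = 123 + 6·12 − 2·753 = -1311
Policy A (B + 33):
  B = 157 + 33 = 190
  H = 12
  Y = 28 + 5·190 − 5·12 = 918
  A = 123 + 6·12 − 2·918 = -1641
Change in A: -1641 − (-1311) = -330

-330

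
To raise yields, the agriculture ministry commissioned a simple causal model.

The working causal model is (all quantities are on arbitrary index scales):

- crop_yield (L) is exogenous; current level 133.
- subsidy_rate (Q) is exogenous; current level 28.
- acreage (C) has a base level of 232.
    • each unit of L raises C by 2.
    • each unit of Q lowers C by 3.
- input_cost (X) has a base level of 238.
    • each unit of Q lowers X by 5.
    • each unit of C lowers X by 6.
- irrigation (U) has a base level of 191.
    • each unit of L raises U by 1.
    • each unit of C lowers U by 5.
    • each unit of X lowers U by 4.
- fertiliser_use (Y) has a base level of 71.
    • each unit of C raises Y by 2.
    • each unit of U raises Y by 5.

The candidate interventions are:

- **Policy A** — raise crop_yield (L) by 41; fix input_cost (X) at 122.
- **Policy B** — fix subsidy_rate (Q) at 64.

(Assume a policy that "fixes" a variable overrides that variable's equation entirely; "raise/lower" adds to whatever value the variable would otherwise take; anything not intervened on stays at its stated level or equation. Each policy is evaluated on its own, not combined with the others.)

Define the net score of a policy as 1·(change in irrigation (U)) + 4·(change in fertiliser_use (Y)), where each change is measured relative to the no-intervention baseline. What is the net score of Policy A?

Baseline:
  L = 133
  Q = 28
  C = 232 + 2·133 − 3·28 = 414
  X = 238 − 5·28 − 6·414 = -2386
  U = 191 + 133 − 5·414 − 4·(-2386) = 7798
  Y = 71 + 2·414 + 5·7798 = 39889
Policy A (L + 41, X := 122):
  L = 133 + 41 = 174
  Q = 28
  C = 232 + 2·174 − 3·28 = 496
  X = 122
  U = 191 + 174 − 5·496 − 4·122 = -2603
  Y = 71 + 2·496 + 5·(-2603) = -11952
ΔU = -2603 − 7798 = -10401; ΔY = -11952 − 39889 = -51841
Score = 1·(-10401) + 4·(-51841) = -217765

-217765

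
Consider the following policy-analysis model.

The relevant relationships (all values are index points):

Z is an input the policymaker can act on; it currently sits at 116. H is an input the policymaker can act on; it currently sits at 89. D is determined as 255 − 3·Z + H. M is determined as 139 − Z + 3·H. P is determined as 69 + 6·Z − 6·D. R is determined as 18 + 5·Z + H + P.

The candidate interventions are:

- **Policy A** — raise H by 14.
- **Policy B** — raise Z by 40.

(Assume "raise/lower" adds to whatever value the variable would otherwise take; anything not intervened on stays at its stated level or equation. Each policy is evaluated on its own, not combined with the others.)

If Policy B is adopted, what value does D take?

-124

Policy B (Z + 40):
  Z = 116 + 40 = 156
  H = 89
  D = 255 − 3·156 + 89 = -124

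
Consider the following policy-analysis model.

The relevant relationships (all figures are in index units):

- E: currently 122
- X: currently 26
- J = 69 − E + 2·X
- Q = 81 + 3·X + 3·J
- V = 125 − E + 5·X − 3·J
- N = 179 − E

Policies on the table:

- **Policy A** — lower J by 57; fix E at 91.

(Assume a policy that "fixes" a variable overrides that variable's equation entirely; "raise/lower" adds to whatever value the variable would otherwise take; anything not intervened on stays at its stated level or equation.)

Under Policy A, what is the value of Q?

78

Policy A (J − 57, E := 91):
  E = 91
  X = 26
  J = 69 − 91 + 2·26 (−57 from intervention) = -27
  Q = 81 + 3·26 + 3·(-27) = 78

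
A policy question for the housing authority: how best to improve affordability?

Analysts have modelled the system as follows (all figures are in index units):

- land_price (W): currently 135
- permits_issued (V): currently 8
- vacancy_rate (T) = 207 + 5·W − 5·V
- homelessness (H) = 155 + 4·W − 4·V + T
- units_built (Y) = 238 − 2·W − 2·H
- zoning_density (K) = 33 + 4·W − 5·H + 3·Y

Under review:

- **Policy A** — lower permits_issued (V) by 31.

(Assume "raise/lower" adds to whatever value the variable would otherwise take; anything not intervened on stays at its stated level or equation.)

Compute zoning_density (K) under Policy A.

Policy A (V − 31):
  W = 135
  V = 8 − 31 = -23
  T = 207 + 5·135 − 5·(-23) = 997
  H = 155 + 4·135 − 4·(-23) + 997 = 1784
  Y = 238 − 2·135 − 2·1784 = -3600
  K = 33 + 4·135 − 5·1784 + 3·(-3600) = -19147

-19147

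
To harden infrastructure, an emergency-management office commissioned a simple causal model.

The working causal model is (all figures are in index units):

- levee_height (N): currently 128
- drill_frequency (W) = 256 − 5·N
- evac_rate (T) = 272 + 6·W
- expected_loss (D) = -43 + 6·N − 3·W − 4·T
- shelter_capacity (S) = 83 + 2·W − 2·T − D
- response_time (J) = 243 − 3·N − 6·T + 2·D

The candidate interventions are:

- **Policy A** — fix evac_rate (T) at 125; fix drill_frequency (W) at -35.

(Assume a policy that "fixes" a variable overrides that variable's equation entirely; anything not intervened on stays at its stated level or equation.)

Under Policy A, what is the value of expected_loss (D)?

Policy A (T := 125, W := -35):
  N = 128
  W = -35
  T = 125
  D = -43 + 6·128 − 3·(-35) − 4·125 = 330

330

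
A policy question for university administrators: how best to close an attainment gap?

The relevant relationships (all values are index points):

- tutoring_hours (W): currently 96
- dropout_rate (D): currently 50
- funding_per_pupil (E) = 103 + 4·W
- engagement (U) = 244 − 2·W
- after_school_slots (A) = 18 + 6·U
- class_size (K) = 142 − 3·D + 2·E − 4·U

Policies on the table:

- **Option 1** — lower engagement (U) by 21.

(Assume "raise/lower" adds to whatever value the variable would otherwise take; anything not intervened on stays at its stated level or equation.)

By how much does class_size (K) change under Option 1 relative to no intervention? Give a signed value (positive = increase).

Baseline:
  W = 96
  D = 50
  E = 103 + 4·96 = 487
  U = 244 − 2·96 = 52
  K = 142 − 3·50 + 2·487 − 4·52 = 758
Option 1 (U − 21):
  W = 96
  D = 50
  E = 103 + 4·96 = 487
  U = 244 − 2·96 (−21 from intervention) = 31
  K = 142 − 3·50 + 2·487 − 4·31 = 842
Change in K: 842 − 758 = 84

84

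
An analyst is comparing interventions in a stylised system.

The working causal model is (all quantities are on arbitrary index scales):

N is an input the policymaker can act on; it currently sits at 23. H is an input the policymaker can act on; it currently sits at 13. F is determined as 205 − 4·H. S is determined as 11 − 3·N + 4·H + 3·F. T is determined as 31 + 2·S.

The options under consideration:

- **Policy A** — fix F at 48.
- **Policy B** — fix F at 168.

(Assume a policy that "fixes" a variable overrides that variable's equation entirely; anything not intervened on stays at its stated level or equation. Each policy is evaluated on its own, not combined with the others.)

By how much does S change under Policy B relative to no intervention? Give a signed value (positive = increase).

45

Baseline:
  N = 23
  H = 13
  F = 205 − 4·13 = 153
  S = 11 − 3·23 + 4·13 + 3·153 = 453
Policy B (F := 168):
  N = 23
  H = 13
  F = 168
  S = 11 − 3·23 + 4·13 + 3·168 = 498
Change in S: 498 − 453 = 45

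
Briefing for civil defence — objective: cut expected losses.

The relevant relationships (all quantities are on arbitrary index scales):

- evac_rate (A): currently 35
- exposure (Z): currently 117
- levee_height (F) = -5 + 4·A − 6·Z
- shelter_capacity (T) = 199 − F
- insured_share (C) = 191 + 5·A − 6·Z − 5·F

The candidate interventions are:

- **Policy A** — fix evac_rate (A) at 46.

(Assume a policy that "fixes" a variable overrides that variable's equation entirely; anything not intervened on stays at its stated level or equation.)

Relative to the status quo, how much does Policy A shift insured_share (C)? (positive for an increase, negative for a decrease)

Baseline:
  A = 35
  Z = 117
  F = -5 + 4·35 − 6·117 = -567
  C = 191 + 5·35 − 6·117 − 5·(-567) = 2499
Policy A (A := 46):
  A = 46
  Z = 117
  F = -5 + 4·46 − 6·117 = -523
  C = 191 + 5·46 − 6·117 − 5·(-523) = 2334
Change in C: 2334 − 2499 = -165

-165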